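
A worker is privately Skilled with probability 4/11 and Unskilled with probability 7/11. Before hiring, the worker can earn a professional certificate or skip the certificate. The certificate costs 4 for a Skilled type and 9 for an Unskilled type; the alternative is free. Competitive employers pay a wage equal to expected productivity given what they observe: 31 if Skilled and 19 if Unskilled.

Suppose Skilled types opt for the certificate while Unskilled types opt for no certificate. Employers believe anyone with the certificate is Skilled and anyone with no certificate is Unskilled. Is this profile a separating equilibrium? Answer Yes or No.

Under these beliefs, the certificate earns wage 31 and no certificate earns wage 19.
Skilled: the certificate nets 31 − 4 = 27; no certificate nets 19. Skilled prefers the certificate.
Unskilled: the certificate nets 31 − 9 = 22; no certificate nets 19. Unskilled would deviate to the certificate.
Unskilled has a profitable deviation, so the profile is not an equilibrium.

No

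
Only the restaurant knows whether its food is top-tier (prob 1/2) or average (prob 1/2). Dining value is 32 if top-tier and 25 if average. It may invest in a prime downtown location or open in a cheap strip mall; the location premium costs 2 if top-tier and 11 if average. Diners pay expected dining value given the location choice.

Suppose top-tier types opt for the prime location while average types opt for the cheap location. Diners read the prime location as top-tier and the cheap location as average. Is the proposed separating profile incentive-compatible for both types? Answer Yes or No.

Yes

Under these beliefs, the prime location earns price premium 32 and the cheap location earns price premium 25.
top-tier: the prime location nets 32 − 2 = 30; the cheap location nets 25. top-tier prefers the prime location.
average: the prime location nets 32 − 11 = 21; the cheap location nets 25. average prefers the cheap location.
Neither type deviates, so the separating profile is an equilibrium.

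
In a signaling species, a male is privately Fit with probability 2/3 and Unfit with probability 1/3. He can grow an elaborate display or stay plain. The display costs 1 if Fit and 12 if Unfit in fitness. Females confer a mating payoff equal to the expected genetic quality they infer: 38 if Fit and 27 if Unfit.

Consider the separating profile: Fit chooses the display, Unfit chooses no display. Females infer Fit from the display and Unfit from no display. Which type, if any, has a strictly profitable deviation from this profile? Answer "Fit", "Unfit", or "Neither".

Neither

The display pays 38; no display pays 27.
Fit: assigned the display, nets 38 − 1 = 37; deviating to no display nets 27.
Unfit: assigned no display, nets 27; deviating to the display nets 38 − 12 = 26.
Both types strictly prefer their assigned action; no profitable deviation.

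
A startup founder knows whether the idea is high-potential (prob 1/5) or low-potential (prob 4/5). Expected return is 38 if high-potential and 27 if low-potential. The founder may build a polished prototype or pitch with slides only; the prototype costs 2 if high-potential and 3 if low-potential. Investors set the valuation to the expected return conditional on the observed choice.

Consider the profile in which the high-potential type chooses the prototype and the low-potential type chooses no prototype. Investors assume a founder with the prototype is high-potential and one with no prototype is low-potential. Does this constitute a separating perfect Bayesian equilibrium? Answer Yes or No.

Under these beliefs, the prototype earns valuation 38 and no prototype earns valuation 27.
high-potential: the prototype nets 38 − 2 = 36; no prototype nets 27. high-potential prefers the prototype.
low-potential: the prototype nets 38 − 3 = 35; no prototype nets 27. low-potential would deviate to the prototype.
low-potential has a profitable deviation, so the profile is not an equilibrium.

No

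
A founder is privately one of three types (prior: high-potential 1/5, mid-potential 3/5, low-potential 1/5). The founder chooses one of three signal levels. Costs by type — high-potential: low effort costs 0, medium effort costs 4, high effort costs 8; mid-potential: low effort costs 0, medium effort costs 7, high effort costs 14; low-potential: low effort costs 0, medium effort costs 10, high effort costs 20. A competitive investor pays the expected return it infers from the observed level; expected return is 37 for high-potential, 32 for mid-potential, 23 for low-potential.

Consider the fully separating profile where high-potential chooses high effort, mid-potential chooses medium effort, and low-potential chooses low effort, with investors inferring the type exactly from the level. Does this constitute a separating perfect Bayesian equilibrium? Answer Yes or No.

Yes

Separating valuations: high effort → 37, medium effort → 32, low effort → 23.
high-potential (assigned high effort): low effort: 23 − 0 = 23; medium effort: 32 − 4 = 28; high effort: 37 − 8 = 29. high-potential stays.
mid-potential (assigned medium effort): low effort: 23 − 0 = 23; medium effort: 32 − 7 = 25; high effort: 37 − 14 = 23. mid-potential stays.
low-potential (assigned low effort): low effort: 23 − 0 = 23; medium effort: 32 − 10 = 22; high effort: 37 − 20 = 17. low-potential stays.
Every type prefers its assigned level; separation holds.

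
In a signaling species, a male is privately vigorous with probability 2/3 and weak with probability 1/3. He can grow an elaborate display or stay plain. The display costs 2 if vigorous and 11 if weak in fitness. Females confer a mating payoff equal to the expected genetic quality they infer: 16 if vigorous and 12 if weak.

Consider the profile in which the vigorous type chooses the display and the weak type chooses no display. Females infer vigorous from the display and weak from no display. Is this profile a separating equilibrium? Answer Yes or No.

Under these beliefs, the display earns mating payoff 16 and no display earns mating payoff 12.
vigorous: the display nets 16 − 2 = 14; no display nets 12. vigorous prefers the display.
weak: the display nets 16 − 11 = 5; no display nets 12. weak prefers no display.
Neither type deviates, so the separating profile is an equilibrium.

Yes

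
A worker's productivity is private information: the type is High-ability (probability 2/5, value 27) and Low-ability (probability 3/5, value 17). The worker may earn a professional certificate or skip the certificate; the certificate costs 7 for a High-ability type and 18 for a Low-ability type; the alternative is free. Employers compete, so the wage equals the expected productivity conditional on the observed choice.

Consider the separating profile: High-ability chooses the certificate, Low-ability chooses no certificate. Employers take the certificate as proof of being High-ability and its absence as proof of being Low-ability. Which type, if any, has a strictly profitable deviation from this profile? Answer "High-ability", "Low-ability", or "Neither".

The certificate pays 27; no certificate pays 17.
High-ability: assigned the certificate, nets 27 − 7 = 20; deviating to no certificate nets 17.
Low-ability: assigned no certificate, nets 17; deviating to the certificate nets 27 − 18 = 9.
Both types strictly prefer their assigned action; no profitable deviation.

Neither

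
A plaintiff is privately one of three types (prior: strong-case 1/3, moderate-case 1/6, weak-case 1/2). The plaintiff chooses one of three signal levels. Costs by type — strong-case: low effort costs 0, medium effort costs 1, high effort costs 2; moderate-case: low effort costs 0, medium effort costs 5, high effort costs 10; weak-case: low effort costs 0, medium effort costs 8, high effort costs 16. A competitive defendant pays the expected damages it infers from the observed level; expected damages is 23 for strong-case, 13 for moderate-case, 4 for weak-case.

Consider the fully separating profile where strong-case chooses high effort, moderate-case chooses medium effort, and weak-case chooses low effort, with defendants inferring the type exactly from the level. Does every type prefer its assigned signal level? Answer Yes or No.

No

Separating settlements: high effort → 23, medium effort → 13, low effort → 4.
strong-case (assigned high effort): low effort: 4 − 0 = 4; medium effort: 13 − 1 = 12; high effort: 23 − 2 = 21. strong-case stays.
moderate-case (assigned medium effort): low effort: 4 − 0 = 4; medium effort: 13 − 5 = 8; high effort: 23 − 10 = 13. moderate-case prefers high effort.
weak-case (assigned low effort): low effort: 4 − 0 = 4; medium effort: 13 − 8 = 5; high effort: 23 − 16 = 7. weak-case prefers high effort.
At least one type deviates; the separating profile fails.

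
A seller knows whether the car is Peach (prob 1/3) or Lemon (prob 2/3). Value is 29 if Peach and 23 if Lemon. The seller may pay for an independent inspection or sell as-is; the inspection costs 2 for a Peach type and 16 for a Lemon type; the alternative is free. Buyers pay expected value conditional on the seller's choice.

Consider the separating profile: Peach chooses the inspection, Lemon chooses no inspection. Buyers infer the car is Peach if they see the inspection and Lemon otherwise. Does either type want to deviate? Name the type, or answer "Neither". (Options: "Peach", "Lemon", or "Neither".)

The inspection pays 29; no inspection pays 23.
Peach: assigned the inspection, nets 29 − 2 = 27; deviating to no inspection nets 23.
Lemon: assigned no inspection, nets 23; deviating to the inspection nets 29 − 16 = 13.
Both types strictly prefer their assigned action; no profitable deviation.

Neither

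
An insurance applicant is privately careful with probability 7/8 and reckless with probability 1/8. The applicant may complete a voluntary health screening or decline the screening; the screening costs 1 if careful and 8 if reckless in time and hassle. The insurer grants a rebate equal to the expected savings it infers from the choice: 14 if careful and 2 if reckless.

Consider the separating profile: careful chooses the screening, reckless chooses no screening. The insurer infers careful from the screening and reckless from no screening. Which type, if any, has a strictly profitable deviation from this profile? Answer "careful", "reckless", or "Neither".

The screening pays 14; no screening pays 2.
careful: assigned the screening, nets 14 − 1 = 13; deviating to no screening nets 2.
reckless: assigned no screening, nets 2; deviating to the screening nets 14 − 8 = 6.
The reckless type gains 4 by deviating.

reckless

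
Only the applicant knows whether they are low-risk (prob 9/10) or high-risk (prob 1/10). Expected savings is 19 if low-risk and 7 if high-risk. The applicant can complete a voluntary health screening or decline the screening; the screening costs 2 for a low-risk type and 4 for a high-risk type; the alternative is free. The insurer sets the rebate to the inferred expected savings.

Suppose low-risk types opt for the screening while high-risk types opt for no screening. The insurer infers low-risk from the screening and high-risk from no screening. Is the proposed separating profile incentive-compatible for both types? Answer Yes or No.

Under these beliefs, the screening earns rebate 19 and no screening earns rebate 7.
low-risk: the screening nets 19 − 2 = 17; no screening nets 7. low-risk prefers the screening.
high-risk: the screening nets 19 − 4 = 15; no screening nets 7. high-risk would deviate to the screening.
high-risk has a profitable deviation, so the profile is not an equilibrium.

No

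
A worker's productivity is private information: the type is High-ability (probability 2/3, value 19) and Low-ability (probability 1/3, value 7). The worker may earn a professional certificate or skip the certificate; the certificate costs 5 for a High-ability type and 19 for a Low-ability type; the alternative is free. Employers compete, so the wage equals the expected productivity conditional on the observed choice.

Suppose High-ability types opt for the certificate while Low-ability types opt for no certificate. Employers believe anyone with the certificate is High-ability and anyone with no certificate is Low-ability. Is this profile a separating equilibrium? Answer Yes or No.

Yes

Under these beliefs, the certificate earns wage 19 and no certificate earns wage 7.
High-ability: the certificate nets 19 − 5 = 14; no certificate nets 7. High-ability prefers the certificate.
Low-ability: the certificate nets 19 − 19 = 0; no certificate nets 7. Low-ability prefers no certificate.
Neither type deviates, so the separating profile is an equilibrium.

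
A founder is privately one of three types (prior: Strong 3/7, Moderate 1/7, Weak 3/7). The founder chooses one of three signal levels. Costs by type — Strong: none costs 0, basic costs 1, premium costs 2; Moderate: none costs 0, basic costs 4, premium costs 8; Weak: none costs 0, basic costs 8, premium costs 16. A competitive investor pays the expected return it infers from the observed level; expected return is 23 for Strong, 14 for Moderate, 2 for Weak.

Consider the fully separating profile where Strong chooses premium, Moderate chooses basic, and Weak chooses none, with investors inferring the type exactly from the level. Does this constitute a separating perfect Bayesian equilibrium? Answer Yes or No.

Separating valuations: premium → 23, basic → 14, none → 2.
Strong (assigned premium): none: 2 − 0 = 2; basic: 14 − 1 = 13; premium: 23 − 2 = 21. Strong stays.
Moderate (assigned basic): none: 2 − 0 = 2; basic: 14 − 4 = 10; premium: 23 − 8 = 15. Moderate prefers premium.
Weak (assigned none): none: 2 − 0 = 2; basic: 14 − 8 = 6; premium: 23 − 16 = 7. Weak prefers premium.
At least one type deviates; the separating profile fails.

No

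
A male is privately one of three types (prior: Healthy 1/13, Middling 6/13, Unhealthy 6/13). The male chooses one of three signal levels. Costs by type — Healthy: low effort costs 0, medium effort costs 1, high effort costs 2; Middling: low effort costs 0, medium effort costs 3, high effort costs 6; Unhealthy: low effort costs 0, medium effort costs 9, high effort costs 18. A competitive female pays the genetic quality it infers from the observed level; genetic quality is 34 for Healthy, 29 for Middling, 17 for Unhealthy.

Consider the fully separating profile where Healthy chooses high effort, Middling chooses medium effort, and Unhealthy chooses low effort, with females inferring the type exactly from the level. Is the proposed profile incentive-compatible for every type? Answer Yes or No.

Separating mating payoffs: high effort → 34, medium effort → 29, low effort → 17.
Healthy (assigned high effort): low effort: 17 − 0 = 17; medium effort: 29 − 1 = 28; high effort: 34 − 2 = 32. Healthy stays.
Middling (assigned medium effort): low effort: 17 − 0 = 17; medium effort: 29 − 3 = 26; high effort: 34 − 6 = 28. Middling prefers high effort.
Unhealthy (assigned low effort): low effort: 17 − 0 = 17; medium effort: 29 − 9 = 20; high effort: 34 − 18 = 16. Unhealthy prefers medium effort.
At least one type deviates; the separating profile fails.

No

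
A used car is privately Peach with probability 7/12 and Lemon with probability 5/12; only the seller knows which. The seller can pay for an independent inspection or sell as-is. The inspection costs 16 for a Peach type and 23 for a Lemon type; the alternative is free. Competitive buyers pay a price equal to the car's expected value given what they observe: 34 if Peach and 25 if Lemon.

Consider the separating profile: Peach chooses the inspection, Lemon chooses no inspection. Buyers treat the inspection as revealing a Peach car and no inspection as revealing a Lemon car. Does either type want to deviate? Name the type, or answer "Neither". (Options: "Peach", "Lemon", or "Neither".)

Peach

The inspection pays 34; no inspection pays 25.
Peach: assigned the inspection, nets 34 − 16 = 18; deviating to no inspection nets 25.
Lemon: assigned no inspection, nets 25; deviating to the inspection nets 34 − 23 = 11.
The Peach type gains 7 by deviating.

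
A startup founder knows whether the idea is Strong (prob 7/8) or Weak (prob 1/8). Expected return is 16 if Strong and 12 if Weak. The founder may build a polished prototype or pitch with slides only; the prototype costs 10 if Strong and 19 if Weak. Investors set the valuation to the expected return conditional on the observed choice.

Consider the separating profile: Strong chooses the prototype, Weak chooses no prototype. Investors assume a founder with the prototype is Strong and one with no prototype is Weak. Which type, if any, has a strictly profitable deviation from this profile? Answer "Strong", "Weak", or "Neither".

Strong

The prototype pays 16; no prototype pays 12.
Strong: assigned the prototype, nets 16 − 10 = 6; deviating to no prototype nets 12.
Weak: assigned no prototype, nets 12; deviating to the prototype nets 16 − 19 = -3.
The Strong type gains 6 by deviating.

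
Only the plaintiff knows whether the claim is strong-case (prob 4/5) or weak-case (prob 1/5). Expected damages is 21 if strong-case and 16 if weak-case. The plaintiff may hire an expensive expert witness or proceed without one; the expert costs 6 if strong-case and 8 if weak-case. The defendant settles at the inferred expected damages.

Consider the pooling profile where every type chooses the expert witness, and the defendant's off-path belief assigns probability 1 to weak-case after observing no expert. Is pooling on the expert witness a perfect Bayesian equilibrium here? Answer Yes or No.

No

On path, the defendant holds the prior and pays 4/5·21 + 1/5·16 = 20. Off path (no expert), believing weak-case, it pays 16.
strong-case: the expert witness nets 20 − 6 = 14; no expert nets 16. strong-case would deviate.
weak-case: the expert witness nets 20 − 8 = 12; no expert nets 16. weak-case would deviate.
A type deviates, so pooling fails.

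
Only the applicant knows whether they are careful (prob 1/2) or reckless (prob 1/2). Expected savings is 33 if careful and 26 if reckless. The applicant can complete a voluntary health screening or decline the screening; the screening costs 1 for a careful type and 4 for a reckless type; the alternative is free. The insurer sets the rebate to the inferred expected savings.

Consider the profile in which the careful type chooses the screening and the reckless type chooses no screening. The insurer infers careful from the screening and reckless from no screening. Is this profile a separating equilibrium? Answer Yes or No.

Under these beliefs, the screening earns rebate 33 and no screening earns rebate 26.
careful: the screening nets 33 − 1 = 32; no screening nets 26. careful prefers the screening.
reckless: the screening nets 33 − 4 = 29; no screening nets 26. reckless would deviate to the screening.
reckless has a profitable deviation, so the profile is not an equilibrium.

No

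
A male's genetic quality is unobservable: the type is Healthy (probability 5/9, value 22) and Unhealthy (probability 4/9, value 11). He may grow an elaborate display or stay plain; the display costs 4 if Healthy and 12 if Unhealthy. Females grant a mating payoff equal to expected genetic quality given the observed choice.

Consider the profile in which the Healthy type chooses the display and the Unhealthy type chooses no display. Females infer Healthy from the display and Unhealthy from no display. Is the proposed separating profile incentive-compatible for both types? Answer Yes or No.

Yes

Under these beliefs, the display earns mating payoff 22 and no display earns mating payoff 11.
Healthy: the display nets 22 − 4 = 18; no display nets 11. Healthy prefers the display.
Unhealthy: the display nets 22 − 12 = 10; no display nets 11. Unhealthy prefers no display.
Neither type deviates, so the separating profile is an equilibrium.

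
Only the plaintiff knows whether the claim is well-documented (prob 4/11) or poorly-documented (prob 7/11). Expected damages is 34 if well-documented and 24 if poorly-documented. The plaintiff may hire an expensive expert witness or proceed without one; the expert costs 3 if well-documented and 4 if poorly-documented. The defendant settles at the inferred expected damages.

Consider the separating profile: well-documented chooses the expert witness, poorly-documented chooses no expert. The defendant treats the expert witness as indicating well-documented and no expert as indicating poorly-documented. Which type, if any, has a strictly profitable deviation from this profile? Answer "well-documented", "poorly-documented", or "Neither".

poorly-documented

The expert witness pays 34; no expert pays 24.
well-documented: assigned the expert witness, nets 34 − 3 = 31; deviating to no expert nets 24.
poorly-documented: assigned no expert, nets 24; deviating to the expert witness nets 34 − 4 = 30.
The poorly-documented type gains 6 by deviating.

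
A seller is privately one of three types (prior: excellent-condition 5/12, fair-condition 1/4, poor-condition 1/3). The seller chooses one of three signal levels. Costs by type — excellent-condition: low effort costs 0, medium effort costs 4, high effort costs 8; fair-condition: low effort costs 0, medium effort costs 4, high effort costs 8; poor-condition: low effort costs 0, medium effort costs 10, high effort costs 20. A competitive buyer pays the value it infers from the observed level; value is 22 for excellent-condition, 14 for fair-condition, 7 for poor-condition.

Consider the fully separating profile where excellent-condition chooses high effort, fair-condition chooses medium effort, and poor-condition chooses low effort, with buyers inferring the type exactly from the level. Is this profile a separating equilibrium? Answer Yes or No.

No

Separating prices: high effort → 22, medium effort → 14, low effort → 7.
excellent-condition (assigned high effort): low effort: 7 − 0 = 7; medium effort: 14 − 4 = 10; high effort: 22 − 8 = 14. excellent-condition stays.
fair-condition (assigned medium effort): low effort: 7 − 0 = 7; medium effort: 14 − 4 = 10; high effort: 22 − 8 = 14. fair-condition prefers high effort.
poor-condition (assigned low effort): low effort: 7 − 0 = 7; medium effort: 14 − 10 = 4; high effort: 22 − 20 = 2. poor-condition stays.
At least one type deviates; the separating profile fails.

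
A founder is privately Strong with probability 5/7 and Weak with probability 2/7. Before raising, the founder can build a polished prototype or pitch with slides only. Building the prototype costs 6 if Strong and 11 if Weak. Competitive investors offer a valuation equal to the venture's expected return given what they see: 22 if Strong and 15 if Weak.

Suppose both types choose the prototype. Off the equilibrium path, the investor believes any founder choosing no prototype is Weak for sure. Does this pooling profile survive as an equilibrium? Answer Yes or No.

On path, the investor holds the prior and pays 5/7·22 + 2/7·15 = 20. Off path (no prototype), believing Weak, it pays 15.
Strong: the prototype nets 20 − 6 = 14; no prototype nets 15. Strong would deviate.
Weak: the prototype nets 20 − 11 = 9; no prototype nets 15. Weak would deviate.
A type deviates, so pooling fails.

No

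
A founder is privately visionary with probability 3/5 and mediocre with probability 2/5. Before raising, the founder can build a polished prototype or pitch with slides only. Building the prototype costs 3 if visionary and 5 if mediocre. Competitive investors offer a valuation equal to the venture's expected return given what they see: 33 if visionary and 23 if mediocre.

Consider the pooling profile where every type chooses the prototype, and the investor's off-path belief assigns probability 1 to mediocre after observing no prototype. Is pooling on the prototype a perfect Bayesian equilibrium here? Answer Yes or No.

On path, the investor holds the prior and pays 3/5·33 + 2/5·23 = 29. Off path (no prototype), believing mediocre, it pays 23.
visionary: the prototype nets 29 − 3 = 26; no prototype nets 23. visionary stays.
mediocre: the prototype nets 29 − 5 = 24; no prototype nets 23. mediocre stays.
No type deviates, so pooling is sustained.

Yes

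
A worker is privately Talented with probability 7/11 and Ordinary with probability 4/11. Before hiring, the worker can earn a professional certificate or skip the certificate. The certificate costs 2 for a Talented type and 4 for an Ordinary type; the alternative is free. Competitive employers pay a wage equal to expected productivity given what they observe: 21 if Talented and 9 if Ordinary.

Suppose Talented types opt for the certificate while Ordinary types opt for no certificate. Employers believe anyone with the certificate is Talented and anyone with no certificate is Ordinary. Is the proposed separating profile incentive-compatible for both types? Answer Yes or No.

Under these beliefs, the certificate earns wage 21 and no certificate earns wage 9.
Talented: the certificate nets 21 − 2 = 19; no certificate nets 9. Talented prefers the certificate.
Ordinary: the certificate nets 21 − 4 = 17; no certificate nets 9. Ordinary would deviate to the certificate.
Ordinary has a profitable deviation, so the profile is not an equilibrium.

No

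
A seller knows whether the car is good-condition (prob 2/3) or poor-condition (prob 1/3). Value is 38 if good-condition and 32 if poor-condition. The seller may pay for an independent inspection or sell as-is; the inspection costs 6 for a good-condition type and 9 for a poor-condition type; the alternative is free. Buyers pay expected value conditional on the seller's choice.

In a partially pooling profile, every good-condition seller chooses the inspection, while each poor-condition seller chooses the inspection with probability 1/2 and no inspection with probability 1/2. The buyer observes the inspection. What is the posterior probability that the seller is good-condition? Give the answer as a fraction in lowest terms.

4/5

P(the inspection) = (2/3)·1 + (1/3)·(1/2) = 5/6.
By Bayes' rule, P(good-condition | the inspection) = (2/3) / (5/6) = 4/5.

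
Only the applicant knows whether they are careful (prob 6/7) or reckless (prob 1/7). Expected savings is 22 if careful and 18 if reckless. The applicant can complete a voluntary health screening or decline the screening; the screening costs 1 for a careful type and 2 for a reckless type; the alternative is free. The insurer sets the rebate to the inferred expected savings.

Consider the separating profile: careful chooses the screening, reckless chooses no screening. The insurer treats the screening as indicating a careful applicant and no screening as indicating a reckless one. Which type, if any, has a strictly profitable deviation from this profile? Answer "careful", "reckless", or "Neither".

reckless

The screening pays 22; no screening pays 18.
careful: assigned the screening, nets 22 − 1 = 21; deviating to no screening nets 18.
reckless: assigned no screening, nets 18; deviating to the screening nets 22 − 2 = 20.
The reckless type gains 2 by deviating.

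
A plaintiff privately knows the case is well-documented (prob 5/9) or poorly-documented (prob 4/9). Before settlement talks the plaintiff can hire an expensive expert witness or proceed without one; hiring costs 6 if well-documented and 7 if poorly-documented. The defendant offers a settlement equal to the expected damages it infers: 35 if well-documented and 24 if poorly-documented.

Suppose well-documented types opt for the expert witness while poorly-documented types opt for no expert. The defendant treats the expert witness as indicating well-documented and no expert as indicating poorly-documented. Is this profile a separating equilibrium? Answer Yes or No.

No

Under these beliefs, the expert witness earns settlement 35 and no expert earns settlement 24.
well-documented: the expert witness nets 35 − 6 = 29; no expert nets 24. well-documented prefers the expert witness.
poorly-documented: the expert witness nets 35 − 7 = 28; no expert nets 24. poorly-documented would deviate to the expert witness.
poorly-documented has a profitable deviation, so the profile is not an equilibrium.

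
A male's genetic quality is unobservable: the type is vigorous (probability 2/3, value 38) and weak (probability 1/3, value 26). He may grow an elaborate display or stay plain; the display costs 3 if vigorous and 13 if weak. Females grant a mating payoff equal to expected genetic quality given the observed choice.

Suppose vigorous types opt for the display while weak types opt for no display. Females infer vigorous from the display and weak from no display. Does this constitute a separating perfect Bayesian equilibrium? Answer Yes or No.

Yes

Under these beliefs, the display earns mating payoff 38 and no display earns mating payoff 26.
vigorous: the display nets 38 − 3 = 35; no display nets 26. vigorous prefers the display.
weak: the display nets 38 − 13 = 25; no display nets 26. weak prefers no display.
Neither type deviates, so the separating profile is an equilibrium.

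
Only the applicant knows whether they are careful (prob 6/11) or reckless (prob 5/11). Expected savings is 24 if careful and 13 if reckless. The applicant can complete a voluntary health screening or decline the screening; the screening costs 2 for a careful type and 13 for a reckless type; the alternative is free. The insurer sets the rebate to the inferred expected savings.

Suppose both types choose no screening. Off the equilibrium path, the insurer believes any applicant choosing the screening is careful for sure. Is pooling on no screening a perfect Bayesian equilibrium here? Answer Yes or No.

No

On path, the insurer holds the prior and pays 6/11·24 + 5/11·13 = 19. Off path (the screening), believing careful, it pays 24.
careful: no screening nets 19; the screening nets 24 − 2 = 22. careful would deviate.
reckless: no screening nets 19; the screening nets 24 − 13 = 11. reckless stays.
A type deviates, so pooling fails.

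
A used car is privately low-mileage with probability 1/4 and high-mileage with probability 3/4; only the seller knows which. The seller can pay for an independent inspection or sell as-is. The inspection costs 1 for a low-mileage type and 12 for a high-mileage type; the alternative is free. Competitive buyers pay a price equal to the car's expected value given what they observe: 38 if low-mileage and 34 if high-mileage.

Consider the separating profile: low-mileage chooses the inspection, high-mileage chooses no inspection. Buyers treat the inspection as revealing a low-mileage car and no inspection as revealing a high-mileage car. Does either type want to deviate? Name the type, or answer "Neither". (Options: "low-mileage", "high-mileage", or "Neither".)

Neither

The inspection pays 38; no inspection pays 34.
low-mileage: assigned the inspection, nets 38 − 1 = 37; deviating to no inspection nets 34.
high-mileage: assigned no inspection, nets 34; deviating to the inspection nets 38 − 12 = 26.
Both types strictly prefer their assigned action; no profitable deviation.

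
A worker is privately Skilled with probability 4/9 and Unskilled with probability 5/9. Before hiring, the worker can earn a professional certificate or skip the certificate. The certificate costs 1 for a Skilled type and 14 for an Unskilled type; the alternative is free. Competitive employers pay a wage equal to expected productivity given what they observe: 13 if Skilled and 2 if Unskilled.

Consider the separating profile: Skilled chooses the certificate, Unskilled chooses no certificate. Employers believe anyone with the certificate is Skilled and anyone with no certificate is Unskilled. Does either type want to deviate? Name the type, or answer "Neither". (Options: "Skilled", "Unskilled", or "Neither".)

The certificate pays 13; no certificate pays 2.
Skilled: assigned the certificate, nets 13 − 1 = 12; deviating to no certificate nets 2.
Unskilled: assigned no certificate, nets 2; deviating to the certificate nets 13 − 14 = -1.
Both types strictly prefer their assigned action; no profitable deviation.

Neither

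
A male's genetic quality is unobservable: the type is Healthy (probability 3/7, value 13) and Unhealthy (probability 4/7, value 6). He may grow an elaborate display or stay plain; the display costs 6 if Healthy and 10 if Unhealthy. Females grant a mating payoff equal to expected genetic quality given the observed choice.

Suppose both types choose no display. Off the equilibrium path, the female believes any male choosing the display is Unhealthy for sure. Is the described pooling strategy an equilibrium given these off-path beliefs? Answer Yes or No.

Yes

On path, the female holds the prior and pays 3/7·13 + 4/7·6 = 9. Off path (the display), believing Unhealthy, it pays 6.
Healthy: no display nets 9; the display nets 6 − 6 = 0. Healthy stays.
Unhealthy: no display nets 9; the display nets 6 − 10 = -4. Unhealthy stays.
No type deviates, so pooling is sustained.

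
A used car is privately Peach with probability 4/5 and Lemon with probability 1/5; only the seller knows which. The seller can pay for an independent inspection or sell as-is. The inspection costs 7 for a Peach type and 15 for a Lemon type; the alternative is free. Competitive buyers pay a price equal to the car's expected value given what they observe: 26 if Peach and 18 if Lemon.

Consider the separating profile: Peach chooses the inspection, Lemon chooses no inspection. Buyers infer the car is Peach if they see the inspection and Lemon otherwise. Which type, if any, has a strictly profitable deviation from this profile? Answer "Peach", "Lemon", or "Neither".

The inspection pays 26; no inspection pays 18.
Peach: assigned the inspection, nets 26 − 7 = 19; deviating to no inspection nets 18.
Lemon: assigned no inspection, nets 18; deviating to the inspection nets 26 − 15 = 11.
Both types strictly prefer their assigned action; no profitable deviation.

Neither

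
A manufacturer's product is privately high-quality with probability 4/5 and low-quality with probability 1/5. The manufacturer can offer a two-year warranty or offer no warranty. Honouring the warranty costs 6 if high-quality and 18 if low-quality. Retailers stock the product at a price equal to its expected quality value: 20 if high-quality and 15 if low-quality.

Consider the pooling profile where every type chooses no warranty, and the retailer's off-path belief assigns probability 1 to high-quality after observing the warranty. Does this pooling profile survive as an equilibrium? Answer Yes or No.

On path, the retailer holds the prior and pays 4/5·20 + 1/5·15 = 19. Off path (the warranty), believing high-quality, it pays 20.
high-quality: no warranty nets 19; the warranty nets 20 − 6 = 14. high-quality stays.
low-quality: no warranty nets 19; the warranty nets 20 − 18 = 2. low-quality stays.
No type deviates, so pooling is sustained.

Yes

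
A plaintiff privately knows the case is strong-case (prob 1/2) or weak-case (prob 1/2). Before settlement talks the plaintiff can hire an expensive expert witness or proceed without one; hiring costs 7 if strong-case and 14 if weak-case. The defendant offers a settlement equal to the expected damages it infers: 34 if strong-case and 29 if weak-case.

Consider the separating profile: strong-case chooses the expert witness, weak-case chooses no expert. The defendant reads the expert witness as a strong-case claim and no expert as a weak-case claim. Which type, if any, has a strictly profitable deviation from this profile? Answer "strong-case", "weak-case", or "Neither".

The expert witness pays 34; no expert pays 29.
strong-case: assigned the expert witness, nets 34 − 7 = 27; deviating to no expert nets 29.
weak-case: assigned no expert, nets 29; deviating to the expert witness nets 34 − 14 = 20.
The strong-case type gains 2 by deviating.

strong-case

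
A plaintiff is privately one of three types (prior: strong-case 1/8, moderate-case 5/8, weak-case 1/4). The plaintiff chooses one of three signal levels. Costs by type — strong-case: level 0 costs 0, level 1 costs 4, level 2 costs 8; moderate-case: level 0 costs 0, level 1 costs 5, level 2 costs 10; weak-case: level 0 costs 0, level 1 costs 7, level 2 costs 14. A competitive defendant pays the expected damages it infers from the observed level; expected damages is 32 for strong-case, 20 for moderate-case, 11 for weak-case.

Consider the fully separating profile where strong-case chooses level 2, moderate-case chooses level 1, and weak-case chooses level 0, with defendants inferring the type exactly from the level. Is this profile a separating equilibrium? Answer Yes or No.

Separating settlements: level 2 → 32, level 1 → 20, level 0 → 11.
strong-case (assigned level 2): level 0: 11 − 0 = 11; level 1: 20 − 4 = 16; level 2: 32 − 8 = 24. strong-case stays.
moderate-case (assigned level 1): level 0: 11 − 0 = 11; level 1: 20 − 5 = 15; level 2: 32 − 10 = 22. moderate-case prefers level 2.
weak-case (assigned level 0): level 0: 11 − 0 = 11; level 1: 20 − 7 = 13; level 2: 32 − 14 = 18. weak-case prefers level 2.
At least one type deviates; the separating profile fails.

No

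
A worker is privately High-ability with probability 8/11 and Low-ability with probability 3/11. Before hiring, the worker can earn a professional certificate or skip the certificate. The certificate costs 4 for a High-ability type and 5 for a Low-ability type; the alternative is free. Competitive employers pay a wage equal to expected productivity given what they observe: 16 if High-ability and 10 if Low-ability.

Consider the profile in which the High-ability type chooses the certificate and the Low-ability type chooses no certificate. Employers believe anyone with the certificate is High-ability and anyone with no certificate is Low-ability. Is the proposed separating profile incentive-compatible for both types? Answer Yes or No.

No

Under these beliefs, the certificate earns wage 16 and no certificate earns wage 10.
High-ability: the certificate nets 16 − 4 = 12; no certificate nets 10. High-ability prefers the certificate.
Low-ability: the certificate nets 16 − 5 = 11; no certificate nets 10. Low-ability would deviate to the certificate.
Low-ability has a profitable deviation, so the profile is not an equilibrium.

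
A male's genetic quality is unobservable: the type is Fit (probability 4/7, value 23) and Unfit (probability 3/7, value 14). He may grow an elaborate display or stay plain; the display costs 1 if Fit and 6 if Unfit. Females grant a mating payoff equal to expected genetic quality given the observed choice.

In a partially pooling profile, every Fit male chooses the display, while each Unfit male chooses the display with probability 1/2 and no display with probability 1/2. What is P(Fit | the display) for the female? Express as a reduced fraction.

8/11

P(the display) = (4/7)·1 + (3/7)·(1/2) = 11/14.
By Bayes' rule, P(Fit | the display) = (4/7) / (11/14) = 8/11.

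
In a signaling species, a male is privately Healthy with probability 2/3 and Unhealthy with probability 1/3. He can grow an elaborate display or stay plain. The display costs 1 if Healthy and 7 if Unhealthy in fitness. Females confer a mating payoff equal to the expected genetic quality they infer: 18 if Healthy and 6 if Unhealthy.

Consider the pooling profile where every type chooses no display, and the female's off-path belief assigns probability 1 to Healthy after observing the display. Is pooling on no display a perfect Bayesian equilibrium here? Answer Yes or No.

On path, the female holds the prior and pays 2/3·18 + 1/3·6 = 14. Off path (the display), believing Healthy, it pays 18.
Healthy: no display nets 14; the display nets 18 − 1 = 17. Healthy would deviate.
Unhealthy: no display nets 14; the display nets 18 − 7 = 11. Unhealthy stays.
A type deviates, so pooling fails.

No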